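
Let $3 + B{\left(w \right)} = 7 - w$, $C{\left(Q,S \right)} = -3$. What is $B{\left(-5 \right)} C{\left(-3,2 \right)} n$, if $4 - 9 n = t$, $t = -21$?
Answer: $-75$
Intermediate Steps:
$B{\left(w \right)} = 4 - w$ ($B{\left(w \right)} = -3 - \left(-7 + w\right) = 4 - w$)
$n = \frac{25}{9}$ ($n = \frac{4}{9} - - \frac{7}{3} = \frac{4}{9} + \frac{7}{3} = \frac{25}{9} \approx 2.7778$)
$B{\left(-5 \right)} C{\left(-3,2 \right)} n = \left(4 - -5\right) \left(-3\right) \frac{25}{9} = \left(4 + 5\right) \left(-3\right) \frac{25}{9} = 9 \left(-3\right) \frac{25}{9} = \left(-27\right) \frac{25}{9} = -75$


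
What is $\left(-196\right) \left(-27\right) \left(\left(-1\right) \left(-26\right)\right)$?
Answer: $137592$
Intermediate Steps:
$\left(-196\right) \left(-27\right) \left(\left(-1\right) \left(-26\right)\right) = 5292 \cdot 26 = 137592$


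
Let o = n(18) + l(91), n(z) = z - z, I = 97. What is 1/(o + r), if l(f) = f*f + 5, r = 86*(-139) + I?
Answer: -1/3571 ≈ -0.00028003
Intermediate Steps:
n(z) = 0
r = -11857 (r = 86*(-139) + 97 = -11954 + 97 = -11857)
l(f) = 5 + f**2 (l(f) = f**2 + 5 = 5 + f**2)
o = 8286 (o = 0 + (5 + 91**2) = 0 + (5 + 8281) = 0 + 8286 = 8286)
1/(o + r) = 1/(8286 - 11857) = 1/(-3571) = -1/3571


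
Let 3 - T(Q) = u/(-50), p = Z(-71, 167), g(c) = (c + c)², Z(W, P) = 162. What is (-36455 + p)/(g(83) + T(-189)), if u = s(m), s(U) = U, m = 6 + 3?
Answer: -1814650/1377959 ≈ -1.3169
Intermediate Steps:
m = 9
u = 9
g(c) = 4*c² (g(c) = (2*c)² = 4*c²)
p = 162
T(Q) = 159/50 (T(Q) = 3 - 9/(-50) = 3 - 9*(-1)/50 = 3 - 1*(-9/50) = 3 + 9/50 = 159/50)
(-36455 + p)/(g(83) + T(-189)) = (-36455 + 162)/(4*83² + 159/50) = -36293/(4*6889 + 159/50) = -36293/(27556 + 159/50) = -36293/1377959/50 = -36293*50/1377959 = -1814650/1377959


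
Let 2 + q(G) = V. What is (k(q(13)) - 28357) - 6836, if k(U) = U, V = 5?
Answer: -35190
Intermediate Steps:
q(G) = 3 (q(G) = -2 + 5 = 3)
(k(q(13)) - 28357) - 6836 = (3 - 28357) - 6836 = -28354 - 6836 = -35190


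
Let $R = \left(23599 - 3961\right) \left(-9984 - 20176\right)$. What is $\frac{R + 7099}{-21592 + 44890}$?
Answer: $- \frac{592274981}{23298} \approx -25422.0$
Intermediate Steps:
$R = -592282080$ ($R = 19638 \left(-30160\right) = -592282080$)
$\frac{R + 7099}{-21592 + 44890} = \frac{-592282080 + 7099}{-21592 + 44890} = - \frac{592274981}{23298}$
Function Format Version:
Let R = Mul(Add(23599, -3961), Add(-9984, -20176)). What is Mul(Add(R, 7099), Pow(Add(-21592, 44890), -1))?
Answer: Rational(-592274981, 23298) ≈ -25422.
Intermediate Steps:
R = -592282080 (R = Mul(19638, -30160) = -592282080)
Mul(Add(R, 7099), Pow(Add(-21592, 44890), -1)) = Mul(Add(-592282080, 7099), Pow(Add(-21592, 44890), -1)) = Mul(-592274981, Pow(23298, -1)) = Mul(-592274981, Rational(1, 23298)) = Rational(-592274981, 23298)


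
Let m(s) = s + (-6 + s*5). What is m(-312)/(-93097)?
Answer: 1878/93097 ≈ 0.020173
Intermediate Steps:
m(s) = -6 + 6*s (m(s) = s + (-6 + 5*s) = -6 + 6*s)
m(-312)/(-93097) = (-6 + 6*(-312))/(-93097) = (-6 - 1872)*(-1/93097) = -1878*(-1/93097) = 1878/93097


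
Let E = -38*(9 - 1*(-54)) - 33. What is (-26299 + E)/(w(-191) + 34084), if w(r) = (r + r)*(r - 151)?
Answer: -14363/82364 ≈ -0.17438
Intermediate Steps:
E = -2427 (E = -38*(9 + 54) - 33 = -38*63 - 33 = -2394 - 33 = -2427)
w(r) = 2*r*(-151 + r) (w(r) = (2*r)*(-151 + r) = 2*r*(-151 + r))
(-26299 + E)/(w(-191) + 34084) = (-26299 - 2427)/(2*(-191)*(-151 - 191) + 34084) = -28726/(2*(-191)*(-342) + 34084) = -28726/(130644 + 34084) = -28726/164728 = -28726*1/164728 = -14363/82364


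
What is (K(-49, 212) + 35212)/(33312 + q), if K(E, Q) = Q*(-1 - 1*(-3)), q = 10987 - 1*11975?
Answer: 8909/8081 ≈ 1.1025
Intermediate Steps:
q = -988 (q = 10987 - 11975 = -988)
K(E, Q) = 2*Q (K(E, Q) = Q*(-1 + 3) = Q*2 = 2*Q)
(K(-49, 212) + 35212)/(33312 + q) = (2*212 + 35212)/(33312 - 988) = (424 + 35212)/32324 = 35636*(1/32324) = 8909/8081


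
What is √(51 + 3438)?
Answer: √3489 ≈ 59.068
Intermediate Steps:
√(51 + 3438) = √3489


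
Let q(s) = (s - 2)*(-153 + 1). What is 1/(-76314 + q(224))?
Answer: -1/110058 ≈ -9.0861e-6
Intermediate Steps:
q(s) = 304 - 152*s (q(s) = (-2 + s)*(-152) = 304 - 152*s)
1/(-76314 + q(224)) = 1/(-76314 + (304 - 152*224)) = 1/(-76314 + (304 - 34048)) = 1/(-76314 - 33744) = 1/(-110058) = -1/110058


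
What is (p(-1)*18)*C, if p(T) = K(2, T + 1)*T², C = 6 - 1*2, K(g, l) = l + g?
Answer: 144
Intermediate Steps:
K(g, l) = g + l
C = 4 (C = 6 - 2 = 4)
p(T) = T²*(3 + T) (p(T) = (2 + (T + 1))*T² = (2 + (1 + T))*T² = (3 + T)*T² = T²*(3 + T))
(p(-1)*18)*C = (((-1)²*(3 - 1))*18)*4 = ((1*2)*18)*4 = (2*18)*4 = 36*4 = 144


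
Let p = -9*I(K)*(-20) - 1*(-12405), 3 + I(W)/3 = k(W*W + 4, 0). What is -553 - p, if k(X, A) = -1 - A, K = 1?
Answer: -10798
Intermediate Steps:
I(W) = -12 (I(W) = -9 + 3*(-1 - 1*0) = -9 + 3*(-1 + 0) = -9 + 3*(-1) = -9 - 3 = -12)
p = 10245 (p = -9*(-12)*(-20) - 1*(-12405) = 108*(-20) + 12405 = -2160 + 12405 = 10245)
-553 - p = -553 - 1*10245 = -553 - 10245 = -10798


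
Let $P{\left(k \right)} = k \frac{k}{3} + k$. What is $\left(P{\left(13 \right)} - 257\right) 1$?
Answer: $- \frac{563}{3} \approx -187.67$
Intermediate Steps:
$P{\left(k \right)} = k + \frac{k^{2}}{3}$ ($P{\left(k \right)} = k k \frac{1}{3} + k = k \frac{k}{3} + k = \frac{k^{2}}{3} + k = k + \frac{k^{2}}{3}$)
$\left(P{\left(13 \right)} - 257\right) 1 = \left(\frac{1}{3} \cdot 13 \left(3 + 13\right) - 257\right) 1 = \left(\frac{1}{3} \cdot 13 \cdot 16 - 257\right) 1 = \left(\frac{208}{3} - 257\right) 1 = \left(- \frac{563}{3}\right) 1 = - \frac{563}{3}$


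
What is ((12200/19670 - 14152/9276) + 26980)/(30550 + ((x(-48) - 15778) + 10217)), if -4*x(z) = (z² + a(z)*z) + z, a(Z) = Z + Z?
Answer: 123064411474/106159161129 ≈ 1.1592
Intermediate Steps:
a(Z) = 2*Z
x(z) = -3*z²/4 - z/4 (x(z) = -((z² + (2*z)*z) + z)/4 = -((z² + 2*z²) + z)/4 = -(3*z² + z)/4 = -(z + 3*z²)/4 = -3*z²/4 - z/4)
((12200/19670 - 14152/9276) + 26980)/(30550 + ((x(-48) - 15778) + 10217)) = ((12200/19670 - 14152/9276) + 26980)/(30550 + ((-¼*(-48)*(1 + 3*(-48)) - 15778) + 10217)) = ((12200*(1/19670) - 14152*1/9276) + 26980)/(30550 + ((-¼*(-48)*(1 - 144) - 15778) + 10217)) = ((1220/1967 - 3538/2319) + 26980)/(30550 + ((-¼*(-48)*(-143) - 15778) + 10217)) = (-4130066/4561473 + 26980)/(30550 + ((-1716 - 15778) + 10217)) = 123064411474/(4561473*(30550 + (-17494 + 10217))) = 123064411474/(4561473*(30550 - 7277)) = (123064411474/4561473)/23273 = (123064411474/4561473)*(1/23273) = 123064411474/106159161129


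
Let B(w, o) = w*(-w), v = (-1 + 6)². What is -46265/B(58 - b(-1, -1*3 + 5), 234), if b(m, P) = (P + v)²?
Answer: 46265/450241 ≈ 0.10276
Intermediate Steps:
v = 25 (v = 5² = 25)
b(m, P) = (25 + P)² (b(m, P) = (P + 25)² = (25 + P)²)
B(w, o) = -w²
-46265/B(58 - b(-1, -1*3 + 5), 234) = -46265*(-1/(58 - (25 + (-1*3 + 5))²)²) = -46265*(-1/(58 - (25 + (-3 + 5))²)²) = -46265*(-1/(58 - (25 + 2)²)²) = -46265*(-1/(58 - 1*27²)²) = -46265*(-1/(58 - 1*729)²) = -46265*(-1/(58 - 729)²) = -46265/((-1*(-671)²)) = -46265/((-1*450241)) = -46265/(-450241) = -46265*(-1/450241) = 46265/450241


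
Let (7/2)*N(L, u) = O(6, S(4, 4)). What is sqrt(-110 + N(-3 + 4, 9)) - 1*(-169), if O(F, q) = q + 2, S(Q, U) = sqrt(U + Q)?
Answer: 169 + sqrt(-5362 + 28*sqrt(2))/7 ≈ 169.0 + 10.422*I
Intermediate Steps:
S(Q, U) = sqrt(Q + U)
O(F, q) = 2 + q
N(L, u) = 4/7 + 4*sqrt(2)/7 (N(L, u) = 2*(2 + sqrt(4 + 4))/7 = 2*(2 + sqrt(8))/7 = 2*(2 + 2*sqrt(2))/7 = 4/7 + 4*sqrt(2)/7)
sqrt(-110 + N(-3 + 4, 9)) - 1*(-169) = sqrt(-110 + (4/7 + 4*sqrt(2)/7)) - 1*(-169) = sqrt(-766/7 + 4*sqrt(2)/7) + 169 = 169 + sqrt(-766/7 + 4*sqrt(2)/7)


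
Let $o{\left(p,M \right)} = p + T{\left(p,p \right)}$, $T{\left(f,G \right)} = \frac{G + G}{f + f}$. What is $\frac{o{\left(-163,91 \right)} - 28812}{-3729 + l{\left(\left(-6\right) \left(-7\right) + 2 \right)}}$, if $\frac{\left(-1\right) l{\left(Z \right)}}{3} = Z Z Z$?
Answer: $\frac{878}{7857} \approx 0.11175$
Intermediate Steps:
$T{\left(f,G \right)} = \frac{G}{f}$ ($T{\left(f,G \right)} = \frac{2 G}{2 f} = 2 G \frac{1}{2 f} = \frac{G}{f}$)
$l{\left(Z \right)} = - 3 Z^{3}$ ($l{\left(Z \right)} = - 3 Z Z Z = - 3 Z^{2} Z = - 3 Z^{3}$)
$o{\left(p,M \right)} = 1 + p$ ($o{\left(p,M \right)} = p + \frac{p}{p} = p + 1 = 1 + p$)
$\frac{o{\left(-163,91 \right)} - 28812}{-3729 + l{\left(\left(-6\right) \left(-7\right) + 2 \right)}} = \frac{\left(1 - 163\right) - 28812}{-3729 - 3 \left(\left(-6\right) \left(-7\right) + 2\right)^{3}} = \frac{-162 - 28812}{-3729 - 3 \left(42 + 2\right)^{3}} = - \frac{28974}{-3729 - 3 \cdot 44^{3}} = - \frac{28974}{-3729 - 255552} = - \frac{28974}{-259281} = \left(-28974\right) \left(- \frac{1}{259281}\right) = \frac{878}{7857}$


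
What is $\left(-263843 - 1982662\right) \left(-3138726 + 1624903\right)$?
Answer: $3400810938615$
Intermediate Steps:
$\left(-263843 - 1982662\right) \left(-3138726 + 1624903\right) = \left(-2246505\right) \left(-1513823\right) = 3400810938615$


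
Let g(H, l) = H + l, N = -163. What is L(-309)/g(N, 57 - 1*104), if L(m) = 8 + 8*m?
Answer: 176/15 ≈ 11.733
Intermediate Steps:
L(-309)/g(N, 57 - 1*104) = (8 + 8*(-309))/(-163 + (57 - 1*104)) = (8 - 2472)/(-163 + (57 - 104)) = -2464/(-163 - 47) = -2464/(-210) = -2464*(-1/210) = 176/15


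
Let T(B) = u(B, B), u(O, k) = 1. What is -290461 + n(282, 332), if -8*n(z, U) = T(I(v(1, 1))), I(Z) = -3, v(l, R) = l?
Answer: -2323689/8 ≈ -2.9046e+5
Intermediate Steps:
T(B) = 1
n(z, U) = -1/8 (n(z, U) = -1/8*1 = -1/8)
-290461 + n(282, 332) = -290461 - 1/8 = -2323689/8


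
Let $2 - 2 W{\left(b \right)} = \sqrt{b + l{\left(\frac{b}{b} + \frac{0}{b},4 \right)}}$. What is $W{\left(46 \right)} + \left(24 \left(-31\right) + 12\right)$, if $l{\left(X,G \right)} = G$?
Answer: $-731 - \frac{5 \sqrt{2}}{2} \approx -734.54$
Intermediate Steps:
$W{\left(b \right)} = 1 - \frac{\sqrt{4 + b}}{2}$ ($W{\left(b \right)} = 1 - \frac{\sqrt{b + 4}}{2} = 1 - \frac{\sqrt{4 + b}}{2}$)
$W{\left(46 \right)} + \left(24 \left(-31\right) + 12\right) = \left(1 - \frac{\sqrt{4 + 46}}{2}\right) + \left(24 \left(-31\right) + 12\right) = \left(1 - \frac{\sqrt{50}}{2}\right) + \left(-744 + 12\right) = \left(1 - \frac{5 \sqrt{2}}{2}\right) - 732 = -731 - \frac{5 \sqrt{2}}{2}$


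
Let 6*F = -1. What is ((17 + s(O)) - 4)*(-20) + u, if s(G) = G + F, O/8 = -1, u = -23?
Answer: -359/3 ≈ -119.67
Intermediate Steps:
F = -1/6 (F = (1/6)*(-1) = -1/6 ≈ -0.16667)
O = -8 (O = 8*(-1) = -8)
s(G) = -1/6 + G (s(G) = G - 1/6 = -1/6 + G)
((17 + s(O)) - 4)*(-20) + u = ((17 + (-1/6 - 8)) - 4)*(-20) - 23 = ((17 - 49/6) - 4)*(-20) - 23 = (53/6 - 4)*(-20) - 23 = (29/6)*(-20) - 23 = -290/3 - 23 = -359/3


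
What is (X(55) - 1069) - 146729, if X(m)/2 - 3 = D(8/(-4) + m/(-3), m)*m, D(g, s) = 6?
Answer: -147132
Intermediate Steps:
X(m) = 6 + 12*m (X(m) = 6 + 2*(6*m) = 6 + 12*m)
(X(55) - 1069) - 146729 = ((6 + 12*55) - 1069) - 146729 = ((6 + 660) - 1069) - 146729 = (666 - 1069) - 146729 = -403 - 146729 = -147132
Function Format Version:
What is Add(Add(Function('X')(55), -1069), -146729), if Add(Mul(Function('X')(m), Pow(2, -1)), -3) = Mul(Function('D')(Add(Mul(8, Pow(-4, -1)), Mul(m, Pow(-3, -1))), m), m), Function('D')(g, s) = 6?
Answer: -147132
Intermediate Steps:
Function('X')(m) = Add(6, Mul(12, m)) (Function('X')(m) = Add(6, Mul(2, Mul(6, m))) = Add(6, Mul(12, m)))
Add(Add(Function('X')(55), -1069), -146729) = Add(Add(Add(6, Mul(12, 55)), -1069), -146729) = Add(Add(Add(6, 660), -1069), -146729) = Add(Add(666, -1069), -146729) = Add(-403, -146729) = -147132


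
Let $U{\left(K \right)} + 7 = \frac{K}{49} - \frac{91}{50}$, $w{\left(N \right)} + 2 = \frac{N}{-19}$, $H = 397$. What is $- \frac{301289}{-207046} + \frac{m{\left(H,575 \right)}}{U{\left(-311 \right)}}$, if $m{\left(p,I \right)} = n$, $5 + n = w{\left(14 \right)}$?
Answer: $\frac{287283977969}{146178823966} \approx 1.9653$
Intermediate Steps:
$w{\left(N \right)} = -2 - \frac{N}{19}$ ($w{\left(N \right)} = -2 + \frac{N}{-19} = -2 + N \left(- \frac{1}{19}\right) = -2 - \frac{N}{19}$)
$n = - \frac{147}{19}$ ($n = -5 - \frac{52}{19} = - \frac{147}{19} \approx -7.7368$)
$m{\left(p,I \right)} = - \frac{147}{19}$
$U{\left(K \right)} = - \frac{441}{50} + \frac{K}{49}$ ($U{\left(K \right)} = -7 + \left(\frac{K}{49} - \frac{91}{50}\right) = -7 + \left(- \frac{91}{50} + \frac{K}{49}\right) = - \frac{441}{50} + \frac{K}{49}$)
$- \frac{301289}{-207046} + \frac{m{\left(H,575 \right)}}{U{\left(-311 \right)}} = - \frac{301289}{-207046} - \frac{147}{19 \left(- \frac{441}{50} + \frac{1}{49} \left(-311\right)\right)} = \left(-301289\right) \left(- \frac{1}{207046}\right) - \frac{147}{19 \left(- \frac{441}{50} - \frac{311}{49}\right)} = \frac{301289}{207046} - \frac{147}{19 \left(- \frac{37159}{2450}\right)} = \frac{301289}{207046} - - \frac{360150}{706021} = \frac{301289}{207046} + \frac{360150}{706021} = \frac{287283977969}{146178823966}$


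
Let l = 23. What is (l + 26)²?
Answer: 2401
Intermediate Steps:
(l + 26)² = (23 + 26)² = 49² = 2401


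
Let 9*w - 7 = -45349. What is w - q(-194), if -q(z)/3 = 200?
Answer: -4438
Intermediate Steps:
w = -5038 (w = 7/9 + (1/9)*(-45349) = 7/9 - 45349/9 = -5038)
q(z) = -600 (q(z) = -3*200 = -600)
w - q(-194) = -5038 - 1*(-600) = -5038 + 600 = -4438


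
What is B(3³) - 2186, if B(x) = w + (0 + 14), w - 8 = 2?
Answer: -2162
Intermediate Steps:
w = 10 (w = 8 + 2 = 10)
B(x) = 24 (B(x) = 10 + (0 + 14) = 10 + 14 = 24)
B(3³) - 2186 = 24 - 2186 = -2162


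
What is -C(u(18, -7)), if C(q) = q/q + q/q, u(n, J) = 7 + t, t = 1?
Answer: -2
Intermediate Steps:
u(n, J) = 8 (u(n, J) = 7 + 1 = 8)
C(q) = 2 (C(q) = 1 + 1 = 2)
-C(u(18, -7)) = -1*2 = -2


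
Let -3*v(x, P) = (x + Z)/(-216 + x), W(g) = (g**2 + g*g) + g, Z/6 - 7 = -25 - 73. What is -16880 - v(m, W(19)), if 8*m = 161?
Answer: -79348673/4701 ≈ -16879.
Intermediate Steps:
m = 161/8 (m = (1/8)*161 = 161/8 ≈ 20.125)
Z = -546 (Z = 42 + 6*(-25 - 73) = 42 + 6*(-98) = 42 - 588 = -546)
W(g) = g + 2*g**2 (W(g) = (g**2 + g**2) + g = 2*g**2 + g = g + 2*g**2)
v(x, P) = -(-546 + x)/(3*(-216 + x)) (v(x, P) = -(x - 546)/(3*(-216 + x)) = -(-546 + x)/(3*(-216 + x)))
-16880 - v(m, W(19)) = -16880 - (546 - 1*161/8)/(3*(-216 + 161/8)) = -16880 - (546 - 161/8)/(3*(-1567/8)) = -16880 - (-8)*4207/(3*1567*8) = -16880 - 1*(-4207/4701) = -16880 + 4207/4701 = -79348673/4701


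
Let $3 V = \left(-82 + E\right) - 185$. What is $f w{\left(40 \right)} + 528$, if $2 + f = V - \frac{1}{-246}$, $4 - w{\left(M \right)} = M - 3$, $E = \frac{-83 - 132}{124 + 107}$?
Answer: $\frac{6097781}{1722} \approx 3541.1$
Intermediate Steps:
$E = - \frac{215}{231} \approx -0.93074$
$w{\left(M \right)} = 7 - M$ ($w{\left(M \right)} = 4 - \left(M - 3\right) = 4 - \left(-3 + M\right) = 7 - M$)
$V = - \frac{61892}{693}$ ($V = \frac{\left(-82 - \frac{215}{231}\right) - 185}{3} = \frac{- \frac{19157}{231} - 185}{3} = \frac{1}{3} \left(- \frac{61892}{231}\right) = - \frac{61892}{693} \approx -89.31$)
$f = - \frac{5188565}{56826}$ ($f = -2 - \frac{5074913}{56826} = - \frac{5188565}{56826} \approx -91.306$)
$f w{\left(40 \right)} + 528 = - \frac{5188565 \left(7 - 40\right)}{56826} + 528 = \left(- \frac{5188565}{56826}\right) \left(-33\right) + 528 = \frac{5188565}{1722} + 528 = \frac{6097781}{1722}$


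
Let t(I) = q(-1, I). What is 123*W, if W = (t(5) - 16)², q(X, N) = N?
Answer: 14883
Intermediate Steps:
t(I) = I
W = 121 (W = (5 - 16)² = (-11)² = 121)
123*W = 123*121 = 14883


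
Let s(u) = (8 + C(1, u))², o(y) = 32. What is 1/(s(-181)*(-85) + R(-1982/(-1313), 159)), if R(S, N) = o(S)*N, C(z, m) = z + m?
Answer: -1/2509552 ≈ -3.9848e-7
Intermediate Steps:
C(z, m) = m + z
s(u) = (9 + u)² (s(u) = (8 + (u + 1))² = (8 + (1 + u))² = (9 + u)²)
R(S, N) = 32*N
1/(s(-181)*(-85) + R(-1982/(-1313), 159)) = 1/((9 - 181)²*(-85) + 32*159) = 1/((-172)²*(-85) + 5088) = 1/(29584*(-85) + 5088) = 1/(-2514640 + 5088) = 1/(-2509552) = -1/2509552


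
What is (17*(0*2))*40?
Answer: 0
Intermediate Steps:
(17*(0*2))*40 = (17*0)*40 = 0*40 = 0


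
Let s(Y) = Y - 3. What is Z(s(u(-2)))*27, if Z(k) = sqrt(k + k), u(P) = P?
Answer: 27*I*sqrt(10) ≈ 85.381*I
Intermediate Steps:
s(Y) = -3 + Y
Z(k) = sqrt(2)*sqrt(k) (Z(k) = sqrt(2*k) = sqrt(2)*sqrt(k))
Z(s(u(-2)))*27 = (sqrt(2)*sqrt(-3 - 2))*27 = (sqrt(2)*sqrt(-5))*27 = (sqrt(2)*(I*sqrt(5)))*27 = (I*sqrt(10))*27 = 27*I*sqrt(10)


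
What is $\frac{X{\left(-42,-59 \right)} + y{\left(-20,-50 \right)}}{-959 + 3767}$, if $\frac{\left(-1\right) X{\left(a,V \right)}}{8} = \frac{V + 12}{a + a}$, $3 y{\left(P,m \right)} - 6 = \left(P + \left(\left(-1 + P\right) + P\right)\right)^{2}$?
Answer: $\frac{8665}{19656} \approx 0.44083$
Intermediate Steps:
$y{\left(P,m \right)} = 2 + \frac{\left(-1 + 3 P\right)^{2}}{3}$ ($y{\left(P,m \right)} = 2 + \frac{\left(P + \left(\left(-1 + P\right) + P\right)\right)^{2}}{3} = 2 + \frac{\left(P + \left(-1 + 2 P\right)\right)^{2}}{3} = 2 + \frac{\left(-1 + 3 P\right)^{2}}{3}$)
$X{\left(a,V \right)} = - \frac{4 \left(12 + V\right)}{a}$ ($X{\left(a,V \right)} = - 8 \frac{V + 12}{a + a} = - 8 \frac{12 + V}{2 a} = - \frac{4 \left(12 + V\right)}{a}$)
$\frac{X{\left(-42,-59 \right)} + y{\left(-20,-50 \right)}}{-959 + 3767} = \frac{\frac{4 \left(-12 - -59\right)}{-42} + \left(2 + \frac{\left(-1 + 3 \left(-20\right)\right)^{2}}{3}\right)}{-959 + 3767} = \frac{4 \left(- \frac{1}{42}\right) \left(-12 + 59\right) + \left(2 + \frac{\left(-1 - 60\right)^{2}}{3}\right)}{2808} = \left(4 \left(- \frac{1}{42}\right) 47 + \left(2 + \frac{\left(-61\right)^{2}}{3}\right)\right) \frac{1}{2808} = \left(- \frac{94}{21} + \left(2 + \frac{1}{3} \cdot 3721\right)\right) \frac{1}{2808} = \left(- \frac{94}{21} + \left(2 + \frac{3721}{3}\right)\right) \frac{1}{2808} = \left(- \frac{94}{21} + \frac{3727}{3}\right) \frac{1}{2808} = \frac{8665}{7} \cdot \frac{1}{2808} = \frac{8665}{19656}$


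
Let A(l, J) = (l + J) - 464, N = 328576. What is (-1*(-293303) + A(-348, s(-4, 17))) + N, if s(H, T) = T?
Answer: 621084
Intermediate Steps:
A(l, J) = -464 + J + l (A(l, J) = (J + l) - 464 = -464 + J + l)
(-1*(-293303) + A(-348, s(-4, 17))) + N = (-1*(-293303) + (-464 + 17 - 348)) + 328576 = (293303 - 795) + 328576 = 292508 + 328576 = 621084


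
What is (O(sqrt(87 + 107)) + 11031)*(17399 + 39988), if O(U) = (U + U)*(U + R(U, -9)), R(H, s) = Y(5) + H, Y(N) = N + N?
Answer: 677568309 + 1147740*sqrt(194) ≈ 6.9355e+8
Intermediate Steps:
Y(N) = 2*N
R(H, s) = 10 + H (R(H, s) = 2*5 + H = 10 + H)
O(U) = 2*U*(10 + 2*U) (O(U) = (U + U)*(U + (10 + U)) = (2*U)*(10 + 2*U) = 2*U*(10 + 2*U))
(O(sqrt(87 + 107)) + 11031)*(17399 + 39988) = (4*sqrt(87 + 107)*(5 + sqrt(87 + 107)) + 11031)*(17399 + 39988) = (4*sqrt(194)*(5 + sqrt(194)) + 11031)*57387 = (11031 + 4*sqrt(194)*(5 + sqrt(194)))*57387 = 633035997 + 229548*sqrt(194)*(5 + sqrt(194))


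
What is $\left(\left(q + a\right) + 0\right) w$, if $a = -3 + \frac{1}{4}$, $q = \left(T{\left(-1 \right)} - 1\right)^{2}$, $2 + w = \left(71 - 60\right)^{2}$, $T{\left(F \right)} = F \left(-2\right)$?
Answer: $- \frac{833}{4} \approx -208.25$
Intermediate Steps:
$T{\left(F \right)} = - 2 F$
$w = 119$ ($w = -2 + \left(71 - 60\right)^{2} = -2 + 11^{2} = -2 + 121 = 119$)
$q = 1$ ($q = \left(\left(-2\right) \left(-1\right) - 1\right)^{2} = \left(2 - 1\right)^{2} = 1^{2} = 1$)
$a = - \frac{11}{4}$ ($a = -3 + \frac{1}{4} = - \frac{11}{4} \approx -2.75$)
$\left(\left(q + a\right) + 0\right) w = \left(\left(1 - \frac{11}{4}\right) + 0\right) 119 = \left(- \frac{7}{4} + 0\right) 119 = \left(- \frac{7}{4}\right) 119 = - \frac{833}{4}$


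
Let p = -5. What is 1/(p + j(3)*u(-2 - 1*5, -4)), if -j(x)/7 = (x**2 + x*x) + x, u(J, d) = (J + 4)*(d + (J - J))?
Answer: -1/1769 ≈ -0.00056529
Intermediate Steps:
u(J, d) = d*(4 + J) (u(J, d) = (4 + J)*(d + 0) = (4 + J)*d = d*(4 + J))
j(x) = -14*x**2 - 7*x (j(x) = -7*((x**2 + x*x) + x) = -7*((x**2 + x**2) + x) = -7*(2*x**2 + x) = -7*(x + 2*x**2) = -14*x**2 - 7*x)
1/(p + j(3)*u(-2 - 1*5, -4)) = 1/(-5 + (-7*3*(1 + 2*3))*(-4*(4 + (-2 - 1*5)))) = 1/(-5 + (-7*3*(1 + 6))*(-4*(4 + (-2 - 5)))) = 1/(-5 + (-7*3*7)*(-4*(4 - 7))) = 1/(-5 - (-588)*(-3)) = 1/(-5 - 147*12) = 1/(-5 - 1764) = 1/(-1769) = -1/1769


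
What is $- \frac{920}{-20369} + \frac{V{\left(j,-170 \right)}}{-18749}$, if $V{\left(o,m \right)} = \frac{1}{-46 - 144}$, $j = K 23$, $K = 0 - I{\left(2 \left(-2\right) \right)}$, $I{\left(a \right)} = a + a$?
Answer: $\frac{3277345569}{72560692390} \approx 0.045167$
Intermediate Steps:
$I{\left(a \right)} = 2 a$
$K = 8$ ($K = 0 - 2 \cdot 2 \left(-2\right) = 0 - 2 \left(-4\right) = 0 - -8 = 0 + 8 = 8$)
$j = 184$ ($j = 8 \cdot 23 = 184$)
$V{\left(o,m \right)} = - \frac{1}{190}$ ($V{\left(o,m \right)} = \frac{1}{-190} = - \frac{1}{190}$)
$- \frac{920}{-20369} + \frac{V{\left(j,-170 \right)}}{-18749} = - \frac{920}{-20369} - \frac{1}{190 \left(-18749\right)} = \left(-920\right) \left(- \frac{1}{20369}\right) - - \frac{1}{3562310} = \frac{920}{20369} + \frac{1}{3562310} = \frac{3277345569}{72560692390}$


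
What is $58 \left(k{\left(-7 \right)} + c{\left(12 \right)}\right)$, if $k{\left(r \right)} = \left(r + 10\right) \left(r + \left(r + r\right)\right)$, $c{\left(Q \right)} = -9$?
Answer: $-4176$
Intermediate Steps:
$k{\left(r \right)} = 3 r \left(10 + r\right)$ ($k{\left(r \right)} = \left(10 + r\right) \left(r + 2 r\right) = \left(10 + r\right) 3 r = 3 r \left(10 + r\right)$)
$58 \left(k{\left(-7 \right)} + c{\left(12 \right)}\right) = 58 \left(3 \left(-7\right) \left(10 - 7\right) - 9\right) = 58 \left(3 \left(-7\right) 3 - 9\right) = 58 \left(-63 - 9\right) = 58 \left(-72\right) = -4176$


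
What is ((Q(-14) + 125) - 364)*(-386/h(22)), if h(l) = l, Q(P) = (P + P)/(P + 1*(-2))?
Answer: 183157/44 ≈ 4162.7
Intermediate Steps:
Q(P) = 2*P/(-2 + P) (Q(P) = (2*P)/(P - 2) = (2*P)/(-2 + P) = 2*P/(-2 + P))
((Q(-14) + 125) - 364)*(-386/h(22)) = ((2*(-14)/(-2 - 14) + 125) - 364)*(-386/22) = ((2*(-14)/(-16) + 125) - 364)*(-386*1/22) = ((2*(-14)*(-1/16) + 125) - 364)*(-193/11) = ((7/4 + 125) - 364)*(-193/11) = (507/4 - 364)*(-193/11) = -949/4*(-193/11) = 183157/44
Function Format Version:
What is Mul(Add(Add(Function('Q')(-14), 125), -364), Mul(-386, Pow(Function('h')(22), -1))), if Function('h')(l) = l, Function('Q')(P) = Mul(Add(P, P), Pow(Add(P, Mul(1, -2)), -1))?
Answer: Rational(183157, 44) ≈ 4162.7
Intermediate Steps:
Function('Q')(P) = Mul(2, P, Pow(Add(-2, P), -1)) (Function('Q')(P) = Mul(Mul(2, P), Pow(Add(P, -2), -1)) = Mul(Mul(2, P), Pow(Add(-2, P), -1)) = Mul(2, P, Pow(Add(-2, P), -1)))
Mul(Add(Add(Function('Q')(-14), 125), -364), Mul(-386, Pow(Function('h')(22), -1))) = Mul(Add(Add(Mul(2, -14, Pow(Add(-2, -14), -1)), 125), -364), Mul(-386, Pow(22, -1))) = Mul(Add(Add(Mul(2, -14, Pow(-16, -1)), 125), -364), Mul(-386, Rational(1, 22))) = Mul(Add(Add(Mul(2, -14, Rational(-1, 16)), 125), -364), Rational(-193, 11)) = Mul(Add(Add(Rational(7, 4), 125), -364), Rational(-193, 11)) = Mul(Add(Rational(507, 4), -364), Rational(-193, 11)) = Mul(Rational(-949, 4), Rational(-193, 11)) = Rational(183157, 44)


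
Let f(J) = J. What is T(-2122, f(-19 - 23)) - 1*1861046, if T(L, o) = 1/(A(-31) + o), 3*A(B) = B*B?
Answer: -1553973407/835 ≈ -1.8610e+6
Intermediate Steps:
A(B) = B**2/3 (A(B) = (B*B)/3 = B**2/3)
T(L, o) = 1/(961/3 + o) (T(L, o) = 1/((1/3)*(-31)**2 + o) = 1/((1/3)*961 + o) = 1/(961/3 + o))
T(-2122, f(-19 - 23)) - 1*1861046 = 3/(961 + 3*(-19 - 23)) - 1*1861046 = 3/(961 + 3*(-42)) - 1861046 = 3/(961 - 126) - 1861046 = 3/835 - 1861046 = -1553973407/835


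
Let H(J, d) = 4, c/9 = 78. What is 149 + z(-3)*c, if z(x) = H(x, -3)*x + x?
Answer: -10381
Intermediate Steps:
c = 702 (c = 9*78 = 702)
z(x) = 5*x (z(x) = 4*x + x = 5*x)
149 + z(-3)*c = 149 + (5*(-3))*702 = 149 - 15*702 = 149 - 10530 = -10381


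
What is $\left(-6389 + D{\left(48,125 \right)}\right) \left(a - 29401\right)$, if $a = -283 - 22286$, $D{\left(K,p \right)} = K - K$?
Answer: $332036330$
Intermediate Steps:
$D{\left(K,p \right)} = 0$
$a = -22569$ ($a = -283 - 22286 = -22569$)
$\left(-6389 + D{\left(48,125 \right)}\right) \left(a - 29401\right) = \left(-6389 + 0\right) \left(-22569 - 29401\right) = \left(-6389\right) \left(-51970\right) = 332036330$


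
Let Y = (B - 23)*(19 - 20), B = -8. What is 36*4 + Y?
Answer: 175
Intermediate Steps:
Y = 31 (Y = (-8 - 23)*(19 - 20) = -31*(-1) = 31)
36*4 + Y = 36*4 + 31 = 144 + 31 = 175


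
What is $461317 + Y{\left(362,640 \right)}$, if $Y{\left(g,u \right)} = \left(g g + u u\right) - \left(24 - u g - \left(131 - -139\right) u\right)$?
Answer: $1406417$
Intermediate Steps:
$Y{\left(g,u \right)} = -24 + g^{2} + u^{2} + 270 u + g u$ ($Y{\left(g,u \right)} = \left(g^{2} + u^{2}\right) - \left(24 - g u - \left(131 + 139\right) u\right) = \left(g^{2} + u^{2}\right) - \left(24 - 270 u - g u\right) = \left(g^{2} + u^{2}\right) + \left(-24 + 270 u + g u\right) = -24 + g^{2} + u^{2} + 270 u + g u$)
$461317 + Y{\left(362,640 \right)} = 461317 + \left(-24 + 362^{2} + 640^{2} + 270 \cdot 640 + 362 \cdot 640\right) = 461317 + \left(-24 + 131044 + 409600 + 172800 + 231680\right) = 461317 + 945100 = 1406417$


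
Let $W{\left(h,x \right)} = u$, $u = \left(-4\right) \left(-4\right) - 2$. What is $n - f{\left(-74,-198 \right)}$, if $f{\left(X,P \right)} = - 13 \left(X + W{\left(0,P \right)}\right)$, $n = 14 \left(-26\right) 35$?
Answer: $-13520$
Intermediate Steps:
$n = -12740$ ($n = \left(-364\right) 35 = -12740$)
$u = 14$ ($u = 16 - 2 = 14$)
$W{\left(h,x \right)} = 14$
$f{\left(X,P \right)} = -182 - 13 X$ ($f{\left(X,P \right)} = - 13 \left(X + 14\right) = - 13 \left(14 + X\right) = -182 - 13 X$)
$n - f{\left(-74,-198 \right)} = -12740 - \left(-182 - -962\right) = -12740 - \left(-182 + 962\right) = -12740 - 780 = -13520$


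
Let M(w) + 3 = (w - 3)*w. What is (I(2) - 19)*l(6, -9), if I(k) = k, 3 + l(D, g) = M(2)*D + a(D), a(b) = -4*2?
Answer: 697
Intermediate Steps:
a(b) = -8
M(w) = -3 + w*(-3 + w) (M(w) = -3 + (w - 3)*w = -3 + (-3 + w)*w = -3 + w*(-3 + w))
l(D, g) = -11 - 5*D (l(D, g) = -3 + ((-3 + 2² - 3*2)*D - 8) = -3 + ((-3 + 4 - 6)*D - 8) = -3 + (-5*D - 8) = -3 + (-8 - 5*D) = -11 - 5*D)
(I(2) - 19)*l(6, -9) = (2 - 19)*(-11 - 5*6) = -17*(-11 - 30) = -17*(-41) = 697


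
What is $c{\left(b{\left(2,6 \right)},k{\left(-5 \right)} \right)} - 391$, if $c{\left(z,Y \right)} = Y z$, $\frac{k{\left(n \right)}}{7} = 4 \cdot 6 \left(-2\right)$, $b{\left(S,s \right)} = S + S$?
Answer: $-1735$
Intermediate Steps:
$b{\left(S,s \right)} = 2 S$
$k{\left(n \right)} = -336$ ($k{\left(n \right)} = 7 \cdot 4 \cdot 6 \left(-2\right) = 7 \cdot 24 \left(-2\right) = 7 \left(-48\right) = -336$)
$c{\left(b{\left(2,6 \right)},k{\left(-5 \right)} \right)} - 391 = - 336 \cdot 2 \cdot 2 - 391 = \left(-336\right) 4 - 391 = -1344 - 391 = -1735$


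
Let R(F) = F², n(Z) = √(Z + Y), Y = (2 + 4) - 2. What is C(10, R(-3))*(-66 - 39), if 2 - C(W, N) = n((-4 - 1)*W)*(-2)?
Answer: -210 - 210*I*√46 ≈ -210.0 - 1424.3*I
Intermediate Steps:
Y = 4 (Y = 6 - 2 = 4)
n(Z) = √(4 + Z) (n(Z) = √(Z + 4) = √(4 + Z))
C(W, N) = 2 + 2*√(4 - 5*W) (C(W, N) = 2 - √(4 + (-4 - 1)*W)*(-2) = 2 - √(4 - 5*W)*(-2) = 2 - (-2)*√(4 - 5*W) = 2 + 2*√(4 - 5*W))
C(10, R(-3))*(-66 - 39) = (2 + 2*√(4 - 5*10))*(-66 - 39) = (2 + 2*√(4 - 50))*(-105) = (2 + 2*√(-46))*(-105) = (2 + 2*(I*√46))*(-105) = (2 + 2*I*√46)*(-105) = -210 - 210*I*√46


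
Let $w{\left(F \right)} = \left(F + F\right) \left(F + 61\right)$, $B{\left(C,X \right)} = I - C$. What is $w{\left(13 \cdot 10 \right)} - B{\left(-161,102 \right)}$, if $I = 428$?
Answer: $49071$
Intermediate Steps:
$B{\left(C,X \right)} = 428 - C$
$w{\left(F \right)} = 2 F \left(61 + F\right)$
$w{\left(13 \cdot 10 \right)} - B{\left(-161,102 \right)} = 2 \cdot 13 \cdot 10 \left(61 + 13 \cdot 10\right) - \left(428 - -161\right) = 2 \cdot 130 \left(61 + 130\right) - \left(428 + 161\right) = 2 \cdot 130 \cdot 191 - 589 = 49660 - 589 = 49071$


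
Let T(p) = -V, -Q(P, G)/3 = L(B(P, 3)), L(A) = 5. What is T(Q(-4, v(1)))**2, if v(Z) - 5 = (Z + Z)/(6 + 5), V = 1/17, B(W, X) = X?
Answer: 1/289 ≈ 0.0034602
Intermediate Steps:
V = 1/17 ≈ 0.058824
v(Z) = 5 + 2*Z/11 (v(Z) = 5 + (Z + Z)/(6 + 5) = 5 + (2*Z)/11 = 5 + (2*Z)*(1/11) = 5 + 2*Z/11)
Q(P, G) = -15 (Q(P, G) = -3*5 = -15)
T(p) = -1/17 (T(p) = -1*1/17 = -1/17)
T(Q(-4, v(1)))**2 = (-1/17)**2 = 1/289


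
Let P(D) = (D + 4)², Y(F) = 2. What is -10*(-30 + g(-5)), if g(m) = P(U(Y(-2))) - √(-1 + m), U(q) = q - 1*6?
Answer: 300 + 10*I*√6 ≈ 300.0 + 24.495*I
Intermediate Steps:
U(q) = -6 + q (U(q) = q - 6 = -6 + q)
P(D) = (4 + D)²
g(m) = -√(-1 + m) (g(m) = (4 + (-6 + 2))² - √(-1 + m) = (4 - 4)² - √(-1 + m) = 0² - √(-1 + m) = 0 - √(-1 + m) = -√(-1 + m))
-10*(-30 + g(-5)) = -10*(-30 - √(-1 - 5)) = -10*(-30 - √(-6)) = -10*(-30 - I*√6) = 300 + 10*I*√6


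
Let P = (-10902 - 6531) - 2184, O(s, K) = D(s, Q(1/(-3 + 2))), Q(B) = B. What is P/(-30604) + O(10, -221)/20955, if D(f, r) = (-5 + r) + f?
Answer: 411196651/641306820 ≈ 0.64119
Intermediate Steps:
D(f, r) = -5 + f + r
O(s, K) = -6 + s (O(s, K) = -5 + s + 1/(-3 + 2) = -5 + s + 1/(-1) = -5 + s - 1 = -6 + s)
P = -19617 (P = -17433 - 2184 = -19617)
P/(-30604) + O(10, -221)/20955 = -19617/(-30604) + (-6 + 10)/20955 = -19617*(-1/30604) + 4*(1/20955) = 19617/30604 + 4/20955 = 411196651/641306820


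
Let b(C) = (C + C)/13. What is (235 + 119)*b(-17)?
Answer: -12036/13 ≈ -925.85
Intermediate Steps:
b(C) = 2*C/13 (b(C) = (2*C)*(1/13) = 2*C/13)
(235 + 119)*b(-17) = (235 + 119)*((2/13)*(-17)) = 354*(-34/13) = -12036/13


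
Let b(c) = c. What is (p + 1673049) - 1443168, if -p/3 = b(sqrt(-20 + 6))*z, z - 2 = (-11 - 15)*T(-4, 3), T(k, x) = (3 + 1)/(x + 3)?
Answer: 229881 + 46*I*sqrt(14) ≈ 2.2988e+5 + 172.12*I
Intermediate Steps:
T(k, x) = 4/(3 + x)
z = -46/3 (z = 2 + (-11 - 15)*(4/(3 + 3)) = 2 - 104/6 = 2 - 26*2/3 = 2 - 52/3 = -46/3 ≈ -15.333)
p = 46*I*sqrt(14) (p = -3*sqrt(-20 + 6)*(-46)/3 = -3*sqrt(-14)*(-46)/3 = -3*I*sqrt(14)*(-46)/3 = -(-46)*I*sqrt(14) = 46*I*sqrt(14) ≈ 172.12*I)
(p + 1673049) - 1443168 = (46*I*sqrt(14) + 1673049) - 1443168 = (1673049 + 46*I*sqrt(14)) - 1443168 = 229881 + 46*I*sqrt(14)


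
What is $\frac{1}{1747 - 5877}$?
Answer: $- \frac{1}{4130} \approx -0.00024213$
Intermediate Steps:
$\frac{1}{1747 - 5877} = \frac{1}{-4130} = - \frac{1}{4130}$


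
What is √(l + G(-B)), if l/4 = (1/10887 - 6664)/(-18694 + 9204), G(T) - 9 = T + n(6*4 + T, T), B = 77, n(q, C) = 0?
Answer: I*√173971261405239090/51658815 ≈ 8.0741*I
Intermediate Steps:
G(T) = 9 + T (G(T) = 9 + (T + 0) = 9 + T)
l = 145101934/51658815 (l = 4*((1/10887 - 6664)/(-18694 + 9204)) = 4*((1/10887 - 6664)/(-9490)) = 4*(-72550967/10887*(-1/9490)) = 4*(72550967/103317630) = 145101934/51658815 ≈ 2.8089)
√(l + G(-B)) = √(145101934/51658815 + (9 - 1*77)) = √(145101934/51658815 + (9 - 77)) = √(145101934/51658815 - 68) = √(-3367697486/51658815) = I*√173971261405239090/51658815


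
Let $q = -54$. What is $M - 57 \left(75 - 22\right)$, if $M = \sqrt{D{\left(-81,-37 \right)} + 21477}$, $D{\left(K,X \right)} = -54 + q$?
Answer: $-3021 + \sqrt{21369} \approx -2874.8$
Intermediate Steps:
$D{\left(K,X \right)} = -108$ ($D{\left(K,X \right)} = -54 - 54 = -108$)
$M = \sqrt{21369}$ ($M = \sqrt{-108 + 21477} = \sqrt{21369} \approx 146.18$)
$M - 57 \left(75 - 22\right) = \sqrt{21369} - 57 \left(75 - 22\right) = \sqrt{21369} - 57 \cdot 53 = \sqrt{21369} - 3021 = -3021 + \sqrt{21369}$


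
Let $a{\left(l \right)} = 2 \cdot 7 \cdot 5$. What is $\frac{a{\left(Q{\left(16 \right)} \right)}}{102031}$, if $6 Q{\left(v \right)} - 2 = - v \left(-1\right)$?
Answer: $\frac{70}{102031} \approx 0.00068607$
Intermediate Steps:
$Q{\left(v \right)} = \frac{1}{3} + \frac{v}{6}$ ($Q{\left(v \right)} = \frac{1}{3} + \frac{- v \left(-1\right)}{6} = \frac{1}{3} + \frac{v}{6}$)
$a{\left(l \right)} = 70$ ($a{\left(l \right)} = 14 \cdot 5 = 70$)
$\frac{a{\left(Q{\left(16 \right)} \right)}}{102031} = \frac{70}{102031}$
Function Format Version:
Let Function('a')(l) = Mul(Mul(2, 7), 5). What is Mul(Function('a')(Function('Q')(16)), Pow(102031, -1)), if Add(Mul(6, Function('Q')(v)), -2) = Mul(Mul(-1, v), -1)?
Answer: Rational(70, 102031) ≈ 0.00068607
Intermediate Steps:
Function('Q')(v) = Add(Rational(1, 3), Mul(Rational(1, 6), v)) (Function('Q')(v) = Add(Rational(1, 3), Mul(Rational(1, 6), Mul(Mul(-1, v), -1))) = Add(Rational(1, 3), Mul(Rational(1, 6), v)))
Function('a')(l) = 70 (Function('a')(l) = Mul(14, 5) = 70)
Mul(Function('a')(Function('Q')(16)), Pow(102031, -1)) = Mul(70, Pow(102031, -1)) = Mul(70, Rational(1, 102031)) = Rational(70, 102031)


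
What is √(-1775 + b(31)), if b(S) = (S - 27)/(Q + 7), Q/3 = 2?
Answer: I*√299923/13 ≈ 42.127*I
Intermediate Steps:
Q = 6 (Q = 3*2 = 6)
b(S) = -27/13 + S/13 (b(S) = (S - 27)/(6 + 7) = (-27 + S)/13 = (-27 + S)*(1/13) = -27/13 + S/13)
√(-1775 + b(31)) = √(-1775 + (-27/13 + (1/13)*31)) = √(-1775 + (-27/13 + 31/13)) = √(-1775 + 4/13) = √(-23071/13) = I*√299923/13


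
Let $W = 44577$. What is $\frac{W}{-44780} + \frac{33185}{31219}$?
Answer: $\frac{94374937}{1397986820} \approx 0.067508$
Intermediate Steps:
$\frac{W}{-44780} + \frac{33185}{31219} = \frac{44577}{-44780} + \frac{33185}{31219} = 44577 \left(- \frac{1}{44780}\right) + 33185 \cdot \frac{1}{31219} = - \frac{44577}{44780} + \frac{33185}{31219} = \frac{94374937}{1397986820}$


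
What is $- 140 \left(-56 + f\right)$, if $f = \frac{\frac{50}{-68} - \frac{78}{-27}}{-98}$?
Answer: $\frac{8399935}{1071} \approx 7843.1$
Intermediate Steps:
$f = - \frac{659}{29988}$ ($f = \left(50 \left(- \frac{1}{68}\right) - - \frac{26}{9}\right) \left(- \frac{1}{98}\right) = \left(- \frac{25}{34} + \frac{26}{9}\right) \left(- \frac{1}{98}\right) = \frac{659}{306} \left(- \frac{1}{98}\right) = - \frac{659}{29988} \approx -0.021975$)
$- 140 \left(-56 + f\right) = - 140 \left(-56 - \frac{659}{29988}\right) = \left(-140\right) \left(- \frac{1679987}{29988}\right) = \frac{8399935}{1071}$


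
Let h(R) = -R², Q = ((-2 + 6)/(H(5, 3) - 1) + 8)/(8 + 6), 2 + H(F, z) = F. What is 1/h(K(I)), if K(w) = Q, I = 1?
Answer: -49/25 ≈ -1.9600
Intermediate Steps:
H(F, z) = -2 + F
Q = 5/7 (Q = ((-2 + 6)/((-2 + 5) - 1) + 8)/(8 + 6) = (4/(3 - 1) + 8)/14 = (4/2 + 8)*(1/14) = (4*(½) + 8)*(1/14) = (2 + 8)*(1/14) = 10*(1/14) = 5/7 ≈ 0.71429)
K(w) = 5/7
1/h(K(I)) = 1/(-(5/7)²) = 1/(-1*25/49) = 1/(-25/49) = -49/25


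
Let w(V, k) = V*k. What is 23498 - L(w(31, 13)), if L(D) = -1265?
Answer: 24763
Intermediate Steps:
23498 - L(w(31, 13)) = 23498 - 1*(-1265) = 23498 + 1265 = 24763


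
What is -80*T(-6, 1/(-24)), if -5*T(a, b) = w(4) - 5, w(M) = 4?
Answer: -16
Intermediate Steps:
T(a, b) = ⅕ (T(a, b) = -(4 - 5)/5 = -⅕*(-1) = ⅕)
-80*T(-6, 1/(-24)) = -80*⅕ = -16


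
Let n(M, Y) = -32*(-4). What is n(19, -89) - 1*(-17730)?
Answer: 17858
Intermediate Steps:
n(M, Y) = 128
n(19, -89) - 1*(-17730) = 128 - 1*(-17730) = 128 + 17730 = 17858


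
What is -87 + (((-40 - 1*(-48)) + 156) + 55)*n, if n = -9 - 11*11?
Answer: -28557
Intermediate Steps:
n = -130 (n = -9 - 121 = -130)
-87 + (((-40 - 1*(-48)) + 156) + 55)*n = -87 + (((-40 - 1*(-48)) + 156) + 55)*(-130) = -87 + (((-40 + 48) + 156) + 55)*(-130) = -87 + ((8 + 156) + 55)*(-130) = -87 + (164 + 55)*(-130) = -87 + 219*(-130) = -87 - 28470 = -28557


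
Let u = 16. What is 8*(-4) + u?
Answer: -16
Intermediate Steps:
8*(-4) + u = 8*(-4) + 16 = -32 + 16 = -16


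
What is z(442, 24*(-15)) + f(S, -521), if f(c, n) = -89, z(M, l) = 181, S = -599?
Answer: 92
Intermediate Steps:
z(442, 24*(-15)) + f(S, -521) = 181 - 89 = 92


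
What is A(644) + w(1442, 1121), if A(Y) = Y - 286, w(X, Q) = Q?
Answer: 1479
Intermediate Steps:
A(Y) = -286 + Y
A(644) + w(1442, 1121) = (-286 + 644) + 1121 = 358 + 1121 = 1479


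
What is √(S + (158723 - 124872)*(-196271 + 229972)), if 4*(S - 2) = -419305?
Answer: √4562830907/2 ≈ 33774.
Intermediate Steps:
S = -419297/4 (S = 2 + (¼)*(-419305) = 2 - 419305/4 = -419297/4 ≈ -1.0482e+5)
√(S + (158723 - 124872)*(-196271 + 229972)) = √(-419297/4 + (158723 - 124872)*(-196271 + 229972)) = √(-419297/4 + 33851*33701) = √(-419297/4 + 1140812551) = √(4562830907/4) = √4562830907/2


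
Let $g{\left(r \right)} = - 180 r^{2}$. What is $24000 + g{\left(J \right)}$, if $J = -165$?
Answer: $-4876500$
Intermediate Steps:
$24000 + g{\left(J \right)} = 24000 - 180 \left(-165\right)^{2} = 24000 - 4900500 = -4876500$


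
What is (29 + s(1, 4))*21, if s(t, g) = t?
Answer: 630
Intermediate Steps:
(29 + s(1, 4))*21 = (29 + 1)*21 = 30*21 = 630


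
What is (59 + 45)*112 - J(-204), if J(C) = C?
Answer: 11852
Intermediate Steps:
(59 + 45)*112 - J(-204) = (59 + 45)*112 - 1*(-204) = 104*112 + 204 = 11648 + 204 = 11852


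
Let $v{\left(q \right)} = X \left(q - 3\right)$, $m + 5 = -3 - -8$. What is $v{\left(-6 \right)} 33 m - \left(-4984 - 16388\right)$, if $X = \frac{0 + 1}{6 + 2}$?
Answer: $21372$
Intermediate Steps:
$X = \frac{1}{8}$ ($X = 1 \cdot \frac{1}{8} = \frac{1}{8} \approx 0.125$)
$m = 0$ ($m = -5 - -5 = -5 + \left(-3 + 8\right) = -5 + 5 = 0$)
$v{\left(q \right)} = - \frac{3}{8} + \frac{q}{8}$ ($v{\left(q \right)} = \frac{q - 3}{8} = \frac{-3 + q}{8} = - \frac{3}{8} + \frac{q}{8}$)
$v{\left(-6 \right)} 33 m - \left(-4984 - 16388\right) = \left(- \frac{3}{8} + \frac{1}{8} \left(-6\right)\right) 33 \cdot 0 - \left(-4984 - 16388\right) = \left(- \frac{3}{8} - \frac{3}{4}\right) 33 \cdot 0 - \left(-4984 - 16388\right) = \left(- \frac{9}{8}\right) 33 \cdot 0 - -21372 = \left(- \frac{297}{8}\right) 0 + 21372 = 0 + 21372 = 21372$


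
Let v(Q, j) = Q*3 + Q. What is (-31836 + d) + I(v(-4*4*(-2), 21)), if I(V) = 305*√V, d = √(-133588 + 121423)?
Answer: -31836 + 2440*√2 + I*√12165 ≈ -28385.0 + 110.3*I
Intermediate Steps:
d = I*√12165 (d = √(-12165) = I*√12165 ≈ 110.3*I)
v(Q, j) = 4*Q (v(Q, j) = 3*Q + Q = 4*Q)
(-31836 + d) + I(v(-4*4*(-2), 21)) = (-31836 + I*√12165) + 305*√(4*(-4*4*(-2))) = (-31836 + I*√12165) + 305*√(4*(-16*(-2))) = (-31836 + I*√12165) + 305*√(4*32) = (-31836 + I*√12165) + 305*√128 = (-31836 + I*√12165) + 305*(8*√2) = (-31836 + I*√12165) + 2440*√2 = -31836 + 2440*√2 + I*√12165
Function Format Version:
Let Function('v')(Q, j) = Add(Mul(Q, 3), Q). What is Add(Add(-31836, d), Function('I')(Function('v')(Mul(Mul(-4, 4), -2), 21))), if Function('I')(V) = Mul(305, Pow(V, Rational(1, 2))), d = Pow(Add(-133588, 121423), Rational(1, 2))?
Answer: Add(-31836, Mul(2440, Pow(2, Rational(1, 2))), Mul(I, Pow(12165, Rational(1, 2)))) ≈ Add(-28385., Mul(110.30, I))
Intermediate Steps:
d = Mul(I, Pow(12165, Rational(1, 2))) (d = Pow(-12165, Rational(1, 2)) = Mul(I, Pow(12165, Rational(1, 2))) ≈ Mul(110.30, I))
Function('v')(Q, j) = Mul(4, Q) (Function('v')(Q, j) = Add(Mul(3, Q), Q) = Mul(4, Q))
Add(Add(-31836, d), Function('I')(Function('v')(Mul(Mul(-4, 4), -2), 21))) = Add(Add(-31836, Mul(I, Pow(12165, Rational(1, 2)))), Mul(305, Pow(Mul(4, Mul(Mul(-4, 4), -2)), Rational(1, 2)))) = Add(Add(-31836, Mul(I, Pow(12165, Rational(1, 2)))), Mul(305, Pow(Mul(4, Mul(-16, -2)), Rational(1, 2)))) = Add(Add(-31836, Mul(I, Pow(12165, Rational(1, 2)))), Mul(305, Pow(Mul(4, 32), Rational(1, 2)))) = Add(Add(-31836, Mul(I, Pow(12165, Rational(1, 2)))), Mul(305, Pow(128, Rational(1, 2)))) = Add(Add(-31836, Mul(I, Pow(12165, Rational(1, 2)))), Mul(305, Mul(8, Pow(2, Rational(1, 2))))) = Add(Add(-31836, Mul(I, Pow(12165, Rational(1, 2)))), Mul(2440, Pow(2, Rational(1, 2)))) = Add(-31836, Mul(2440, Pow(2, Rational(1, 2))), Mul(I, Pow(12165, Rational(1, 2))))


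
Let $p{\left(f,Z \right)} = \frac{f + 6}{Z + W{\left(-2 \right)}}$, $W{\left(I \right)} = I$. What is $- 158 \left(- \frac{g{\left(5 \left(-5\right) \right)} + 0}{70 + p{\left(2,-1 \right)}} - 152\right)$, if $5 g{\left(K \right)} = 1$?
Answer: $\frac{12128317}{505} \approx 24016.0$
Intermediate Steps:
$g{\left(K \right)} = \frac{1}{5}$ ($g{\left(K \right)} = \frac{1}{5} \cdot 1 = \frac{1}{5}$)
$p{\left(f,Z \right)} = \frac{6 + f}{-2 + Z}$ ($p{\left(f,Z \right)} = \frac{f + 6}{Z - 2} = \frac{6 + f}{-2 + Z}$)
$- 158 \left(- \frac{g{\left(5 \left(-5\right) \right)} + 0}{70 + p{\left(2,-1 \right)}} - 152\right) = - 158 \left(- \frac{\frac{1}{5} + 0}{70 + \frac{6 + 2}{-2 - 1}} - 152\right) = - 158 \left(- \frac{1}{5 \left(70 + \frac{1}{-3} \cdot 8\right)} - 152\right) = - 158 \left(- \frac{1}{5 \left(70 - \frac{8}{3}\right)} - 152\right) = - 158 \left(- \frac{1}{5 \cdot \frac{202}{3}} - 152\right) = - 158 \left(- \frac{3}{5 \cdot 202} - 152\right) = - 158 \left(\left(-1\right) \frac{3}{1010} - 152\right) = - 158 \left(- \frac{3}{1010} - 152\right) = \left(-158\right) \left(- \frac{153523}{1010}\right) = \frac{12128317}{505}$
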